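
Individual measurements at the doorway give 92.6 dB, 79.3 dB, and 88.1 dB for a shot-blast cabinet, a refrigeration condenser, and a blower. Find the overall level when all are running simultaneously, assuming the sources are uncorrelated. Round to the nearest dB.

For uncorrelated sources the intensities add, so convert each level to linear form, sum, and take 10·log₁₀ of the total.
Σ 10^(L/10) = 10^(92.6/10) + 10^(79.3/10) + 10^(88.1/10) = 2.550e+09.
L_total = 10·log₁₀(2.550e+09) = 94.07 dB.

94 dB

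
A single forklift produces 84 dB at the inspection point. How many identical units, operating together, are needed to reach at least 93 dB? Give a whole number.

The shortfall is 93 − 84 = 9.0 dB, and N units add 10·log₁₀ N, so need 10·log₁₀ N ≥ 9.0.
N ≥ 10^(9.0/10) = 7.943, so N = 8.

8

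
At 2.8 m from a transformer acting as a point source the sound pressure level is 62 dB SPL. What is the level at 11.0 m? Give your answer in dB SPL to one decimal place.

50.1 dB SPL

Spherical spreading from a point source gives a 20·log₁₀(r₂/r₁) drop.
L₂ = 62 − 20·log₁₀(11.0/2.8) = 62 − 11.885 = 50.12 dB SPL.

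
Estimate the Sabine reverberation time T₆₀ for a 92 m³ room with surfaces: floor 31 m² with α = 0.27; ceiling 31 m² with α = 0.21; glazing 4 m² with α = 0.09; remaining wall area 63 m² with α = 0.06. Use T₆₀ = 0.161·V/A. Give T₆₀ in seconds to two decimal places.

A = Σ Sᵢαᵢ = 31·0.27 + 31·0.21 + 4·0.09 + 63·0.06 = 19.02 m².
T₆₀ = 0.161·V/A = 0.161·92/19.02 = 0.779 s.

0.78 s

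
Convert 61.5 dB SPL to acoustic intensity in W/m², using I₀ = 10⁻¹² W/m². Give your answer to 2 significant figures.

I = I₀·10^(L/10) = 10⁻¹² × 10^(61.5/10) = 10^(-5.850).

1.4e-06 W/m²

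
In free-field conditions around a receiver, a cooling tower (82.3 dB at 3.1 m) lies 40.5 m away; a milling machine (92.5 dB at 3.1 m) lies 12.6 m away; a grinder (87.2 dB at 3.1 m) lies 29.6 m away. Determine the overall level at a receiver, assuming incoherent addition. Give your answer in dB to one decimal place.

80.6 dB

First find each source's level at the receiver (point-source: −20·log₁₀(r/r_ref)), then combine on an intensity basis.
cooling tower: 82.3 − 20·log₁₀(40.5/3.1) = 82.3 − 22.32 = 59.98 dB.
milling machine: 92.5 − 20·log₁₀(12.6/3.1) = 92.5 − 12.18 = 80.32 dB.
grinder: 87.2 − 20·log₁₀(29.6/3.1) = 87.2 − 19.60 = 67.60 dB.
Σ 10^(L/10) = 1.144e+08 → L_total = 10·log₁₀(1.144e+08) = 80.58 dB.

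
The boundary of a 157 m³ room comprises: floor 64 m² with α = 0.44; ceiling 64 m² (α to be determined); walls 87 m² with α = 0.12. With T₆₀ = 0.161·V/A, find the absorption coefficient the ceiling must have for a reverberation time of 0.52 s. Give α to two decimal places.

0.16

A = 0.161·V/T₆₀ = 0.161·157/0.52 = 48.61 m² sabins.
Absorption from the other surfaces = 64·0.44 + 87·0.12 = 38.60 m², so the ceiling must supply 10.01 m² over 64 m².
α = 10.01/64 = 0.156.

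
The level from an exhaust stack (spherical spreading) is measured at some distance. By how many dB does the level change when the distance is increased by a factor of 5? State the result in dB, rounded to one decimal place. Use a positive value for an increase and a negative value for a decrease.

Point-source spreading: ΔL = −20·log₁₀(r₂/r₁).
ΔL = −20·log₁₀(5) = -13.98 dB.

-14.0 dB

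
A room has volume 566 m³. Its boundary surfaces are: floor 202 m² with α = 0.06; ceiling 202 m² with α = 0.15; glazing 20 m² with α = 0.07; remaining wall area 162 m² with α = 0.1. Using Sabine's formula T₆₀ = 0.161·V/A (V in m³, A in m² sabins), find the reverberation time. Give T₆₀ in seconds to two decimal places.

1.52 s

Summing Sᵢαᵢ: 202·0.06 + 202·0.15 + 20·0.07 + 162·0.1 = 60.02 m².
T₆₀ = 0.161 × 566 / 60.02 = 1.518 s.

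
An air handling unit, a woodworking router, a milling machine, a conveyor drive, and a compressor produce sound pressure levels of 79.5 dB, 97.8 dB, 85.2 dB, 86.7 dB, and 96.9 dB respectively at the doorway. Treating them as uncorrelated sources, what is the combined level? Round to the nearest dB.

For uncorrelated sources the intensities add, so convert each level to linear form, sum, and take 10·log₁₀ of the total.
Σ 10^(L/10) = 10^(79.5/10) + 10^(97.8/10) + 10^(85.2/10) + 10^(86.7/10) + 10^(96.9/10) = 1.181e+10.
L_total = 10·log₁₀(1.181e+10) = 100.72 dB.

101 dB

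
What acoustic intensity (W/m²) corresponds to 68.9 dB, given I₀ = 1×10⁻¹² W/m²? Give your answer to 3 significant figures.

7.76e-06 W/m²

I = I₀·10^(L/10) = 10⁻¹² × 10^(68.9/10) = 10^(-5.110).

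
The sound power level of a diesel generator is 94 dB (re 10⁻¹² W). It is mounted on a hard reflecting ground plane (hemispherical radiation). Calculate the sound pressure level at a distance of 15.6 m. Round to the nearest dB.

L_p = L_w − 10·log₁₀(2π·r²) with r = 15.6 m.
2π·r² = 1529 m², 10·log₁₀ of that is 31.844 dB.
L_p = 94 − 31.844 = 62.16 dB.

62 dB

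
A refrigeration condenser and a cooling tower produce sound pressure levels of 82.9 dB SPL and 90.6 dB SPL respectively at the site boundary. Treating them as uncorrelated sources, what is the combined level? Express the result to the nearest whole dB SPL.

Incoherent sources combine by intensity addition: L_total = 10·log₁₀(Σ 10^(L_i/10)).
Σ 10^(L/10) = 10^(82.9/10) + 10^(90.6/10) = 1.343e+09.
L_total = 10·log₁₀(1.343e+09) = 91.28 dB SPL.

91 dB SPL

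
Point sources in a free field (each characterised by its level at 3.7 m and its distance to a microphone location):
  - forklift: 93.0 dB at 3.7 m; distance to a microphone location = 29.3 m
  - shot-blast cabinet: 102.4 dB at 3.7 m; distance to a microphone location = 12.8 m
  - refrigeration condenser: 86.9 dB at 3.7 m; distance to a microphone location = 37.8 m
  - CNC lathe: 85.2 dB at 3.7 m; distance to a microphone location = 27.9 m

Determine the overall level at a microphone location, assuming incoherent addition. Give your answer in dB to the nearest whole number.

92 dB

Propagate each source to the receiver with L = L_ref − 20·log₁₀(r/r_ref), then add intensities.
forklift: 93.0 − 20·log₁₀(29.3/3.7) = 93.0 − 17.97 = 75.03 dB.
shot-blast cabinet: 102.4 − 20·log₁₀(12.8/3.7) = 102.4 − 10.78 = 91.62 dB.
refrigeration condenser: 86.9 − 20·log₁₀(37.8/3.7) = 86.9 − 20.19 = 66.71 dB.
CNC lathe: 85.2 − 20·log₁₀(27.9/3.7) = 85.2 − 17.55 = 67.65 dB.
Σ 10^(L/10) = 1.494e+09 → L_total = 10·log₁₀(1.494e+09) = 91.74 dB.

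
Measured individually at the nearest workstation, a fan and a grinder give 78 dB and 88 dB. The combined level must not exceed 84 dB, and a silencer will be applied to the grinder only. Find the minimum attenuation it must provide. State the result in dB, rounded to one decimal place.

5.3 dB

Fixed contribution from the other source: Σ 10^(L/10) = 10^(78/10) = 6.310e+07 (78.00 dB).
The limit corresponds to 10^(84/10) = 2.512e+08; subtracting the fixed part leaves 1.881e+08 for the grinder, i.e. 82.74 dB.
Required insertion loss = 88 − 82.74 = 5.26 dB.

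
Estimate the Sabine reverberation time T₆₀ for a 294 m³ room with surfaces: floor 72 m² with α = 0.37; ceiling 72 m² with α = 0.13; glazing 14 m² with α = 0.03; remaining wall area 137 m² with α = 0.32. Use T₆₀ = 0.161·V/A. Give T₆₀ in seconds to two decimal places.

Total absorption A = 72·0.37 + 72·0.13 + 14·0.03 + 137·0.32 = 80.26 m² sabins.
T₆₀ = 0.161 × 294 / 80.26 = 0.590 s.

0.59 s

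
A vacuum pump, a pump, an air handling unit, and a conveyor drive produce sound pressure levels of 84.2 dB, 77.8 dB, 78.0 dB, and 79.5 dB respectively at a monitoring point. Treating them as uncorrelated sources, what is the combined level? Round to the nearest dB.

87 dB

For uncorrelated sources the intensities add, so convert each level to linear form, sum, and take 10·log₁₀ of the total.
Σ 10^(L/10) = 10^(84.2/10) + 10^(77.8/10) + 10^(78.0/10) + 10^(79.5/10) = 4.755e+08.
L_total = 10·log₁₀(4.755e+08) = 86.77 dB.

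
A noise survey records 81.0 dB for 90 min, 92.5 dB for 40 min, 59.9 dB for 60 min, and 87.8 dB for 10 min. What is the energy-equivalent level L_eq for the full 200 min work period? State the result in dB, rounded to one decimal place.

Weight each interval's intensity by its duration and average over T = 200 min:
Σ tᵢ·10^(Lᵢ/10) = 90·10^(81.0/10) + 40·10^(92.5/10) + 60·10^(59.9/10) + 10·10^(87.8/10) = 8.855e+10.
L_eq = 10·log₁₀(8.855e+10/200) = 86.46 dB.

86.5 dB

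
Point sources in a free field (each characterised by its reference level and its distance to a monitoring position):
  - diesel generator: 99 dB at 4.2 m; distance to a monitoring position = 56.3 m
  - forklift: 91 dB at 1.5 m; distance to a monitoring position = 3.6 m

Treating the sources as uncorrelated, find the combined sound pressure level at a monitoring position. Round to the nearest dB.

84 dB

Apply inverse-square spreading to bring every level to the receiver, then sum 10^(L/10).
diesel generator: 99 − 20·log₁₀(56.3/4.2) = 99 − 22.55 = 76.45 dB.
forklift: 91 − 20·log₁₀(3.6/1.5) = 91 − 7.60 = 83.40 dB.
Σ 10^(L/10) = 2.628e+08 → L_total = 10·log₁₀(2.628e+08) = 84.20 dB.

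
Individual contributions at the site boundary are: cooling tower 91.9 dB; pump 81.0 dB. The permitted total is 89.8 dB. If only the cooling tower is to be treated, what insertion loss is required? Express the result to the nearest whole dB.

The untreated sources together contribute 10^(81.0/10) = 1.259e+08, i.e. 81.00 dB.
To meet 89.8 dB overall, the treated cooling tower may contribute at most 10^(89.8/10) − 1.259e+08 = 8.291e+08, i.e. 89.19 dB.
So the cooling tower must be reduced from 91.9 to 89.19 dB: IL = 2.71 dB.

3 dB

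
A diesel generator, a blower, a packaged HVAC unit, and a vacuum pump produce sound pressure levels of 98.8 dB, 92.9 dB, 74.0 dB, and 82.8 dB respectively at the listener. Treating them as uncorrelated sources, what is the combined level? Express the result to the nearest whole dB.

100 dB

Incoherent sources combine by intensity addition: L_total = 10·log₁₀(Σ 10^(L_i/10)).
Σ 10^(L/10) = 10^(98.8/10) + 10^(92.9/10) + 10^(74.0/10) + 10^(82.8/10) = 9.751e+09.
L_total = 10·log₁₀(9.751e+09) = 99.89 dB.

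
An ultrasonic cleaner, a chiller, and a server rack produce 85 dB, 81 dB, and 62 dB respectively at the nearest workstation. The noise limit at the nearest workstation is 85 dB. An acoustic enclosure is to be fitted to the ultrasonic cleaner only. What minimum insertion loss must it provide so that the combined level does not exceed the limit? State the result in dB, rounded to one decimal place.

2.2 dB

Everything except the ultrasonic cleaner sums to 10^(81/10) + 10^(62/10) = 1.275e+08 in linear terms, 81.05 dB.
The limit corresponds to 10^(85/10) = 3.162e+08; subtracting the fixed part leaves 1.888e+08 for the ultrasonic cleaner, i.e. 82.76 dB.
So the ultrasonic cleaner must be reduced from 85 to 82.76 dB: IL = 2.24 dB.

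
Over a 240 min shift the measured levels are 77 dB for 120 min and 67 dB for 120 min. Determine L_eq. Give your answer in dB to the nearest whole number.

74 dB

The energy average is taken in the linear domain: L_eq = 10·log₁₀[(Σ tᵢ·10^(Lᵢ/10))/T], T = 240 min.
Σ tᵢ·10^(Lᵢ/10) = 120·10^(77/10) + 120·10^(67/10) = 6.616e+09.
L_eq = 10·log₁₀(6.616e+09/240) = 74.40 dB.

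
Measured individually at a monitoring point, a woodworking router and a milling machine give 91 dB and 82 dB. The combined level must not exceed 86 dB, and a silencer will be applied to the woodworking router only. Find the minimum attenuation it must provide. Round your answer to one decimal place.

Everything except the woodworking router sums to 10^(82/10) = 1.585e+08 in linear terms, 82.00 dB.
The limit corresponds to 10^(86/10) = 3.981e+08; subtracting the fixed part leaves 2.396e+08 for the woodworking router, i.e. 83.80 dB.
Required insertion loss = 91 − 83.80 = 7.20 dB.

7.2 dB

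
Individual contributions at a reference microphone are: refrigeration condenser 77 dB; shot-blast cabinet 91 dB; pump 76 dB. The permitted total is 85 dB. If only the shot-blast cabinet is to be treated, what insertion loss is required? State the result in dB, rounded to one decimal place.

7.5 dB

Everything except the shot-blast cabinet sums to 10^(77/10) + 10^(76/10) = 8.993e+07 in linear terms, 79.54 dB.
The limit corresponds to 10^(85/10) = 3.162e+08; subtracting the fixed part leaves 2.263e+08 for the shot-blast cabinet, i.e. 83.55 dB.
Required insertion loss = 91 − 83.55 = 7.45 dB.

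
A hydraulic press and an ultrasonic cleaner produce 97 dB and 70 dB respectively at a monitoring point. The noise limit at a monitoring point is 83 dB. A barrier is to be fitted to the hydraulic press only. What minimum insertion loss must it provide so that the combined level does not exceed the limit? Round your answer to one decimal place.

The untreated sources together contribute 10^(70/10) = 1.000e+07, i.e. 70.00 dB.
To meet 83 dB overall, the treated hydraulic press may contribute at most 10^(83/10) − 1.000e+07 = 1.895e+08, i.e. 82.78 dB.
Required insertion loss = 97 − 82.78 = 14.22 dB.

14.2 dB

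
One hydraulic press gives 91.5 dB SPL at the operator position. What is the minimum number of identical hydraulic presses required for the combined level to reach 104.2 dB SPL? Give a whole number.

19

The shortfall is 104.2 − 91.5 = 12.7 dB, and N units add 10·log₁₀ N, so need 10·log₁₀ N ≥ 12.7.
N ≥ 10^(12.7/10) = 18.621, so N = 19.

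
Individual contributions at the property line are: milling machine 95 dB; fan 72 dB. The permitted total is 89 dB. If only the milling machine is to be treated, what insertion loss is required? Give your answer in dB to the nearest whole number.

6 dB

Everything except the milling machine sums to 10^(72/10) = 1.585e+07 in linear terms, 72.00 dB.
To meet 89 dB overall, the treated milling machine may contribute at most 10^(89/10) − 1.585e+07 = 7.785e+08, i.e. 88.91 dB.
So the milling machine must be reduced from 95 to 88.91 dB: IL = 6.09 dB.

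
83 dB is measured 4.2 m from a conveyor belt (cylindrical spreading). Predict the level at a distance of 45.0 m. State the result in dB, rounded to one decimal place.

Line-source attenuation: ΔL = 10·log₁₀(r₂/r₁) = 10·log₁₀(45.0/4.2) = 10.300 dB.
L₂ = 83 − 10·log₁₀(45.0/4.2) = 83 − 10.300 = 72.70 dB.

72.7 dB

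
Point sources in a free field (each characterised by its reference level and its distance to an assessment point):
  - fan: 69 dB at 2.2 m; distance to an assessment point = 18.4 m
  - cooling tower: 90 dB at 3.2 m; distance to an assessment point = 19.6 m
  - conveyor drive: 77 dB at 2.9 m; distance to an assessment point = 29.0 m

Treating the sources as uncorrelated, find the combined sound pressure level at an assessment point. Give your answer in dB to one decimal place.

74.4 dB

Apply inverse-square spreading to bring every level to the receiver, then sum 10^(L/10).
fan: 69 − 20·log₁₀(18.4/2.2) = 69 − 18.45 = 50.55 dB.
cooling tower: 90 − 20·log₁₀(19.6/3.2) = 90 − 15.74 = 74.26 dB.
conveyor drive: 77 − 20·log₁₀(29.0/2.9) = 77 − 20.00 = 57.00 dB.
Σ 10^(L/10) = 2.727e+07 → L_total = 10·log₁₀(2.727e+07) = 74.36 dB.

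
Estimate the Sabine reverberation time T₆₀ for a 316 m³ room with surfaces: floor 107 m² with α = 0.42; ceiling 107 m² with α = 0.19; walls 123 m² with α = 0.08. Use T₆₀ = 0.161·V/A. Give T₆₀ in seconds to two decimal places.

Summing Sᵢαᵢ: 107·0.42 + 107·0.19 + 123·0.08 = 75.11 m².
T₆₀ = 0.161·V/A = 0.161·316/75.11 = 0.677 s.

0.68 s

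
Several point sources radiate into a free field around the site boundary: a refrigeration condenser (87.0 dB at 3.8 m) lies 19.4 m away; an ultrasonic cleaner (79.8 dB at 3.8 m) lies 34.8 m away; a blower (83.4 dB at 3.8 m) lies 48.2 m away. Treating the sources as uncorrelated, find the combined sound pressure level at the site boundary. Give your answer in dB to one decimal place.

First find each source's level at the receiver (point-source: −20·log₁₀(r/r_ref)), then combine on an intensity basis.
refrigeration condenser: 87.0 − 20·log₁₀(19.4/3.8) = 87.0 − 14.16 = 72.84 dB.
ultrasonic cleaner: 79.8 − 20·log₁₀(34.8/3.8) = 79.8 − 19.24 = 60.56 dB.
blower: 83.4 − 20·log₁₀(48.2/3.8) = 83.4 − 22.07 = 61.33 dB.
Σ 10^(L/10) = 2.173e+07 → L_total = 10·log₁₀(2.173e+07) = 73.37 dB.

73.4 dB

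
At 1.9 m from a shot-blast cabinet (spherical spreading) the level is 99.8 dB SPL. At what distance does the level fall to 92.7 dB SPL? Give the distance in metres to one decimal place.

Point-source spreading drops the level by 20·log₁₀(r₂/r₁); inverting, r₂/r₁ = 10^(ΔL/20).
r₂ = 1.9·10^((99.8−92.7)/20) = 1.9·10^(7.1/20) = 4.30 m.

4.3 m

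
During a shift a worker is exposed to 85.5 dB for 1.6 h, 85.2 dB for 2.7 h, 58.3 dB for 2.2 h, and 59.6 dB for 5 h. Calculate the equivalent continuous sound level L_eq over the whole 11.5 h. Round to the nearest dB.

81 dB

Weight each interval's intensity by its duration and average over T = 11.5 h:
Σ tᵢ·10^(Lᵢ/10) = 1.6·10^(85.5/10) + 2.7·10^(85.2/10) + 2.2·10^(58.3/10) + 5·10^(59.6/10) = 1.468e+09.
L_eq = 10·log₁₀(1.468e+09/11.5) = 81.06 dB.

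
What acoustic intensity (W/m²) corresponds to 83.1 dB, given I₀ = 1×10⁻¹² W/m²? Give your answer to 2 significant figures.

0.00020 W/m²

I/I₀ = 10^(83.1/10) = 2.042e+08, so I = 2.042e+08 × 10⁻¹² W/m².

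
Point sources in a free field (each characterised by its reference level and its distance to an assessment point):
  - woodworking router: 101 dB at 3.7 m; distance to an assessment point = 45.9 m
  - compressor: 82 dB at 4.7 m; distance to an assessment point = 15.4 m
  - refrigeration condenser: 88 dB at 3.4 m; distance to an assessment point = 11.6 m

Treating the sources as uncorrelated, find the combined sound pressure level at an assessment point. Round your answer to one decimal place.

Propagate each source to the receiver with L = L_ref − 20·log₁₀(r/r_ref), then add intensities.
woodworking router: 101 − 20·log₁₀(45.9/3.7) = 101 − 21.87 = 79.13 dB.
compressor: 82 − 20·log₁₀(15.4/4.7) = 82 − 10.31 = 71.69 dB.
refrigeration condenser: 88 − 20·log₁₀(11.6/3.4) = 88 − 10.66 = 77.34 dB.
Σ 10^(L/10) = 1.508e+08 → L_total = 10·log₁₀(1.508e+08) = 81.78 dB.

81.8 dB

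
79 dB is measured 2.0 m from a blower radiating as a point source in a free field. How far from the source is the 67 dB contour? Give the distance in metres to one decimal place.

8.0 m

Point-source spreading drops the level by 20·log₁₀(r₂/r₁); inverting, r₂/r₁ = 10^(ΔL/20).
r₂ = 2.0·10^((79−67)/20) = 2.0·10^(12.0/20) = 7.96 m.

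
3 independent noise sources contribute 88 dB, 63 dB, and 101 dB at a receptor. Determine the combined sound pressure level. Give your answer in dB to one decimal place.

101.2 dB

Incoherent sources combine by intensity addition: L_total = 10·log₁₀(Σ 10^(L_i/10)).
Σ 10^(L/10) = 10^(88/10) + 10^(63/10) + 10^(101/10) = 1.322e+10.
L_total = 10·log₁₀(1.322e+10) = 101.21 dB.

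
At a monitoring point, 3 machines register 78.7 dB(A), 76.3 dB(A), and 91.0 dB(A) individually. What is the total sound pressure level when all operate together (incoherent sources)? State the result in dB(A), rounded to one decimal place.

For uncorrelated sources the intensities add, so convert each level to linear form, sum, and take 10·log₁₀ of the total.
Σ 10^(L/10) = 10^(78.7/10) + 10^(76.3/10) + 10^(91.0/10) = 1.376e+09.
L_total = 10·log₁₀(1.376e+09) = 91.39 dB(A).

91.4 dB(A)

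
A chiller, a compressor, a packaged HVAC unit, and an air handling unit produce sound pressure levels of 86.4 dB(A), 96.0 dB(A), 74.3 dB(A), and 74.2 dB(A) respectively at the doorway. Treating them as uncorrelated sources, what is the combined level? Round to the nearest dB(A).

97 dB(A)

For uncorrelated sources the intensities add, so convert each level to linear form, sum, and take 10·log₁₀ of the total.
Σ 10^(L/10) = 10^(86.4/10) + 10^(96.0/10) + 10^(74.3/10) + 10^(74.2/10) = 4.471e+09.
L_total = 10·log₁₀(4.471e+09) = 96.50 dB(A).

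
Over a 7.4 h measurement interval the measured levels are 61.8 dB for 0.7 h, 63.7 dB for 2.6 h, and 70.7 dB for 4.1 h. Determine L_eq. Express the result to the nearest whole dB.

L_eq = 10·log₁₀[(1/T)·Σ tᵢ·10^(Lᵢ/10)] with T = 7.4 h.
Σ tᵢ·10^(Lᵢ/10) = 0.7·10^(61.8/10) + 2.6·10^(63.7/10) + 4.1·10^(70.7/10) = 5.533e+07.
L_eq = 10·log₁₀(5.533e+07/7.4) = 68.74 dB.

69 dB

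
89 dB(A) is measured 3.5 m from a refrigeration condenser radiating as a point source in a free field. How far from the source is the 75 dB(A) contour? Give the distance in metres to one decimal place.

17.5 m

For a point source L₁ − L₂ = 20·log₁₀(r₂/r₁), so r₂ = r₁·10^((L₁−L₂)/20).
r₂ = 3.5·10^((89−75)/20) = 3.5·10^(14.0/20) = 17.54 m.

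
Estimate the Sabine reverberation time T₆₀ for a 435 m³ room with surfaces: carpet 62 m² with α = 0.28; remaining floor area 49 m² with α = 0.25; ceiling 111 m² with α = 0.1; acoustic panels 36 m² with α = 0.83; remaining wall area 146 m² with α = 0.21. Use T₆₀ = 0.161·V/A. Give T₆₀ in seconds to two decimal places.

Total absorption A = 62·0.28 + 49·0.25 + 111·0.1 + 36·0.83 + 146·0.21 = 101.25 m² sabins.
T₆₀ = 0.161 × 435 / 101.25 = 0.692 s.

0.69 s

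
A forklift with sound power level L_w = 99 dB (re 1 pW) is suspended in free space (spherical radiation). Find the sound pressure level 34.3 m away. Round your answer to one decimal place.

The power spreads over a sphere of area 4π·r², so L_p = L_w − 10·log₁₀(4π·r²).
4π·r² = 1.478e+04 m², 10·log₁₀ of that is 41.698 dB.
L_p = 99 − 41.698 = 57.30 dB.

57.3 dB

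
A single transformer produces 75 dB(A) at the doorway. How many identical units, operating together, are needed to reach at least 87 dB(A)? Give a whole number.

N identical sources give L₁ + 10·log₁₀ N, so require 10·log₁₀ N ≥ 87 − 75 = 12.0 dB.
N ≥ 10^(12.0/10) = 15.849, so N = 16.

16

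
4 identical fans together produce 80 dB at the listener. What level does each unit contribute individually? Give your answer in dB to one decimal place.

74.0 dB

4 equal contributions raise the level by 10·log₁₀ 4 = 6.021 dB, so each unit alone gives 80 − 6.021.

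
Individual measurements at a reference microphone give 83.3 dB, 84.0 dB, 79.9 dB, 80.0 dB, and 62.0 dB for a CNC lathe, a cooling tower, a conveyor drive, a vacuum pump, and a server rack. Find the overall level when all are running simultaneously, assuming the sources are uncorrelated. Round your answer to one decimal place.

Incoherent sources combine by intensity addition: L_total = 10·log₁₀(Σ 10^(L_i/10)).
Σ 10^(L/10) = 10^(83.3/10) + 10^(84.0/10) + 10^(79.9/10) + 10^(80.0/10) + 10^(62.0/10) = 6.643e+08.
L_total = 10·log₁₀(6.643e+08) = 88.22 dB.

88.2 dB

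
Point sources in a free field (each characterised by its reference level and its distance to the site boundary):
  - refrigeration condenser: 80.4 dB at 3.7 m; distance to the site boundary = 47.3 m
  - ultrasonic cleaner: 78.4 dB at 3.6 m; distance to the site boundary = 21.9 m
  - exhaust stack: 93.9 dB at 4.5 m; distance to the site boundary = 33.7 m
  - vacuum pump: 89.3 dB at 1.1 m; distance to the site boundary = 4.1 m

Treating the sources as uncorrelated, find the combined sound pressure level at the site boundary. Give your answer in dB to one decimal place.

80.3 dB

Propagate each source to the receiver with L = L_ref − 20·log₁₀(r/r_ref), then add intensities.
refrigeration condenser: 80.4 − 20·log₁₀(47.3/3.7) = 80.4 − 22.13 = 58.27 dB.
ultrasonic cleaner: 78.4 − 20·log₁₀(21.9/3.6) = 78.4 − 15.68 = 62.72 dB.
exhaust stack: 93.9 − 20·log₁₀(33.7/4.5) = 93.9 − 17.49 = 76.41 dB.
vacuum pump: 89.3 − 20·log₁₀(4.1/1.1) = 89.3 − 11.43 = 77.87 dB.
Σ 10^(L/10) = 1.076e+08 → L_total = 10·log₁₀(1.076e+08) = 80.32 dB.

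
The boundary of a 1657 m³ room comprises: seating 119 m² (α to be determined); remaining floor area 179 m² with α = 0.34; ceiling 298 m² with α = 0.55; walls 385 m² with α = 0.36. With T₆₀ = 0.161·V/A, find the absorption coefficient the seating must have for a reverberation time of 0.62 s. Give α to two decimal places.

A = 0.161·V/T₆₀ = 0.161·1657/0.62 = 430.29 m² sabins.
Absorption from the other surfaces = 179·0.34 + 298·0.55 + 385·0.36 = 363.36 m², so the seating must supply 66.93 m² over 119 m².
α = 66.93/119 = 0.562.

0.56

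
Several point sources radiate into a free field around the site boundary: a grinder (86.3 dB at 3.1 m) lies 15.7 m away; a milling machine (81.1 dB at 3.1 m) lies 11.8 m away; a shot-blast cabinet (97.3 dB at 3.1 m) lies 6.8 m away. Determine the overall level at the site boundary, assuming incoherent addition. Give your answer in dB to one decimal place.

Propagate each source to the receiver with L = L_ref − 20·log₁₀(r/r_ref), then add intensities.
grinder: 86.3 − 20·log₁₀(15.7/3.1) = 86.3 − 14.09 = 72.21 dB.
milling machine: 81.1 − 20·log₁₀(11.8/3.1) = 81.1 − 11.61 = 69.49 dB.
shot-blast cabinet: 97.3 − 20·log₁₀(6.8/3.1) = 97.3 − 6.82 = 90.48 dB.
Σ 10^(L/10) = 1.142e+09 → L_total = 10·log₁₀(1.142e+09) = 90.58 dB.

90.6 dB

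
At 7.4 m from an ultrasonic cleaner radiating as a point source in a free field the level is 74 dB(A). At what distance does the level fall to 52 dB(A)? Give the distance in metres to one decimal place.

Point-source spreading drops the level by 20·log₁₀(r₂/r₁); inverting, r₂/r₁ = 10^(ΔL/20).
r₂ = 7.4·10^((74−52)/20) = 7.4·10^(22.0/20) = 93.16 m.

93.2 m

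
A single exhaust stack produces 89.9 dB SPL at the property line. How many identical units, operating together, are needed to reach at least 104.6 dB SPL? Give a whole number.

The shortfall is 104.6 − 89.9 = 14.7 dB, and N units add 10·log₁₀ N, so need 10·log₁₀ N ≥ 14.7.
N ≥ 10^(14.7/10) = 29.512, so N = 30.

30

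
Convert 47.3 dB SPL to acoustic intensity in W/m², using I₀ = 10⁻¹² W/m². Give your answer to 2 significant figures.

5.4e-08 W/m²

I = I₀·10^(L/10) = 10⁻¹² × 10^(47.3/10) = 10^(-7.270).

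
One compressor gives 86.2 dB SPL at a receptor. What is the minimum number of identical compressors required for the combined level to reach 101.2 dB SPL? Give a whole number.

32

N identical sources give L₁ + 10·log₁₀ N, so require 10·log₁₀ N ≥ 101.2 − 86.2 = 15.0 dB.
N ≥ 10^(15.0/10) = 31.623, so N = 32.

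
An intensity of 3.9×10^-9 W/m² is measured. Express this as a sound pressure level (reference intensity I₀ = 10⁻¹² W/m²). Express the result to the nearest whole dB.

36 dB

I/I₀ = 3.9×10^-9/10⁻¹² = 3.9×10^3, and L = 10·log₁₀(I/I₀).
L = 10·(0.5911 + 3) = 35.91 dB.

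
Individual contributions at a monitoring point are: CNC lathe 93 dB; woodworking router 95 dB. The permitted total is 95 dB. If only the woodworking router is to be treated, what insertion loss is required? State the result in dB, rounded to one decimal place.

4.3 dB

Fixed contribution from the other source: Σ 10^(L/10) = 10^(93/10) = 1.995e+09 (93.00 dB).
The limit corresponds to 10^(95/10) = 3.162e+09; subtracting the fixed part leaves 1.167e+09 for the woodworking router, i.e. 90.67 dB.
Required insertion loss = 95 − 90.67 = 4.33 dB.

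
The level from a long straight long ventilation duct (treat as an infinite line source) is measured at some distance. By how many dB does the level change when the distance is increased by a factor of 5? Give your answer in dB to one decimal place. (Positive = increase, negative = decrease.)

-7.0 dB

Line-source spreading: ΔL = −10·log₁₀(r₂/r₁).
ΔL = −10·log₁₀(5) = -6.99 dB.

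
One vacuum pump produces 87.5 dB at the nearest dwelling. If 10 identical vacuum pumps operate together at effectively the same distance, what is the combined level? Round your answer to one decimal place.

With 10 equal, uncorrelated contributions the intensity is 10× that of one unit, giving a rise of 10·log₁₀ 10.
L_total = 87.5 + 10·log₁₀(10) = 87.5 + 10.000 = 97.50 dB.

97.5 dB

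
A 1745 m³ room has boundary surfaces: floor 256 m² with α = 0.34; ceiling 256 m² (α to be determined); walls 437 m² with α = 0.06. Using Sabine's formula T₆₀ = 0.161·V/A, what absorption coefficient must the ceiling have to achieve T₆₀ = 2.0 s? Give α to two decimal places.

0.11

Required total absorption A = 0.161·1745/2.0 = 140.47 m².
Absorption from the other surfaces = 256·0.34 + 437·0.06 = 113.26 m², so the ceiling must supply 27.21 m² over 256 m².
α = 27.21/256 = 0.106.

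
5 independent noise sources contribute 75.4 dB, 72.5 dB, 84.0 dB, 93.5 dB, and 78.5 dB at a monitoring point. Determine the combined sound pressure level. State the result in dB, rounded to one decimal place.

For uncorrelated sources the intensities add, so convert each level to linear form, sum, and take 10·log₁₀ of the total.
Σ 10^(L/10) = 10^(75.4/10) + 10^(72.5/10) + 10^(84.0/10) + 10^(93.5/10) + 10^(78.5/10) = 2.613e+09.
L_total = 10·log₁₀(2.613e+09) = 94.17 dB.

94.2 dB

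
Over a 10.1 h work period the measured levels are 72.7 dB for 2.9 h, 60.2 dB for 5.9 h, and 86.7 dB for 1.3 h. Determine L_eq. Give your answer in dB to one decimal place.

78.2 dB

L_eq = 10·log₁₀[(1/T)·Σ tᵢ·10^(Lᵢ/10)] with T = 10.1 h.
Σ tᵢ·10^(Lᵢ/10) = 2.9·10^(72.7/10) + 5.9·10^(60.2/10) + 1.3·10^(86.7/10) = 6.682e+08.
L_eq = 10·log₁₀(6.682e+08/10.1) = 78.21 dB.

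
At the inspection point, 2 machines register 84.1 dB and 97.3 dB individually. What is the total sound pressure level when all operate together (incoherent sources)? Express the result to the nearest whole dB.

Incoherent sources combine by intensity addition: L_total = 10·log₁₀(Σ 10^(L_i/10)).
Σ 10^(L/10) = 10^(84.1/10) + 10^(97.3/10) = 5.627e+09.
L_total = 10·log₁₀(5.627e+09) = 97.50 dB.

98 dB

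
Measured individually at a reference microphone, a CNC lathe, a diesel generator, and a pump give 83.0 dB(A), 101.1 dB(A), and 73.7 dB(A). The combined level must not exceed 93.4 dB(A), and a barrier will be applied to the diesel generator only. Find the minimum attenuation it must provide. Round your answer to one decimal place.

The untreated sources together contribute 10^(83.0/10) + 10^(73.7/10) = 2.230e+08, i.e. 83.48 dB(A).
To meet 93.4 dB(A) overall, the treated diesel generator may contribute at most 10^(93.4/10) − 2.230e+08 = 1.965e+09, i.e. 92.93 dB(A).
So the diesel generator must be reduced from 101.1 to 92.93 dB(A): IL = 8.17 dB.

8.2 dB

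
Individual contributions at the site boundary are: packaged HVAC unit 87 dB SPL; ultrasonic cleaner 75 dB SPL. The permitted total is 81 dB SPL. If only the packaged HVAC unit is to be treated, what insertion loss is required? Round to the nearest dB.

7 dB

Everything except the packaged HVAC unit sums to 10^(75/10) = 3.162e+07 in linear terms, 75.00 dB SPL.
The limit corresponds to 10^(81/10) = 1.259e+08; subtracting the fixed part leaves 9.427e+07 for the packaged HVAC unit, i.e. 79.74 dB SPL.
Required insertion loss = 87 − 79.74 = 7.26 dB.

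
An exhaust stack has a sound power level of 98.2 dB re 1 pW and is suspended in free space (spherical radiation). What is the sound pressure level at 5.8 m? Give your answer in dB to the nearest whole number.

72 dB

The power spreads over a sphere of area 4π·r², so L_p = L_w − 10·log₁₀(4π·r²).
4π·r² = 422.7 m², 10·log₁₀ of that is 26.261 dB.
L_p = 98.2 − 26.261 = 71.94 dB.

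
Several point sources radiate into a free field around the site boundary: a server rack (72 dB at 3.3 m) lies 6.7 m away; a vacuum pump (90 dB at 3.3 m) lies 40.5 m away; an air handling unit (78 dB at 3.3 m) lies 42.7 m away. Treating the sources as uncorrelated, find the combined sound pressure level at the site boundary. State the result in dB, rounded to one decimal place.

70.4 dB

Propagate each source to the receiver with L = L_ref − 20·log₁₀(r/r_ref), then add intensities.
server rack: 72 − 20·log₁₀(6.7/3.3) = 72 − 6.15 = 65.85 dB.
vacuum pump: 90 − 20·log₁₀(40.5/3.3) = 90 − 21.78 = 68.22 dB.
air handling unit: 78 − 20·log₁₀(42.7/3.3) = 78 − 22.24 = 55.76 dB.
Σ 10^(L/10) = 1.086e+07 → L_total = 10·log₁₀(1.086e+07) = 70.36 dB.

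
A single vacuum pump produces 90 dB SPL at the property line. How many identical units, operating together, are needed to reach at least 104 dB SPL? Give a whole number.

26

N identical sources give L₁ + 10·log₁₀ N, so require 10·log₁₀ N ≥ 104 − 90 = 14.0 dB.
N ≥ 10^(14.0/10) = 25.119, so N = 26.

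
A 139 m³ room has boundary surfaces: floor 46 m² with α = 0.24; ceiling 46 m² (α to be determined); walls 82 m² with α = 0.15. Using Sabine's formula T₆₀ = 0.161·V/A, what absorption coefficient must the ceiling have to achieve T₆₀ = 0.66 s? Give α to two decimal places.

0.23

From T₆₀ = 0.161·V/A, the target T₆₀ = 0.66 s needs A = 0.161·139/0.66 = 33.91 m².
Absorption from the other surfaces = 46·0.24 + 82·0.15 = 23.34 m², so the ceiling must supply 10.57 m² over 46 m².
α = 10.57/46 = 0.230.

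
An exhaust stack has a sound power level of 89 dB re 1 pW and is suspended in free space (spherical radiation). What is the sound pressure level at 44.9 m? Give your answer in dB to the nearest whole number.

Free-field spherical radiation: L_p = L_w − 10·log₁₀(4π·r²), r = 44.9 m.
4π·r² = 2.533e+04 m², 10·log₁₀ of that is 44.037 dB.
L_p = 89 − 44.037 = 44.96 dB.

45 dB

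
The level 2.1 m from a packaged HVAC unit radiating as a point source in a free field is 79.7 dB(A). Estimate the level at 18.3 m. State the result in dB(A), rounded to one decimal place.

60.9 dB(A)

Point-source attenuation: ΔL = 20·log₁₀(r₂/r₁) = 20·log₁₀(18.3/2.1) = 18.805 dB.
L₂ = 79.7 − 20·log₁₀(18.3/2.1) = 79.7 − 18.805 = 60.90 dB(A).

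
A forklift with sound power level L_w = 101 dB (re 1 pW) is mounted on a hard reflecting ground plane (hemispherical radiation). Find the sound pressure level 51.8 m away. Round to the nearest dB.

The power spreads over a hemisphere of area 2π·r², so L_p = L_w − 10·log₁₀(2π·r²).
2π·r² = 1.686e+04 m², 10·log₁₀ of that is 42.268 dB.
L_p = 101 − 42.268 = 58.73 dB.

59 dB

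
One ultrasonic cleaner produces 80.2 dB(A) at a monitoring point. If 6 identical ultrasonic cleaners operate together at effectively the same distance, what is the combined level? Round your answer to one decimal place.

N identical incoherent sources raise the level by 10·log₁₀ N.
L_total = 80.2 + 10·log₁₀(6) = 80.2 + 7.782 = 87.98 dB(A).

88.0 dB(A)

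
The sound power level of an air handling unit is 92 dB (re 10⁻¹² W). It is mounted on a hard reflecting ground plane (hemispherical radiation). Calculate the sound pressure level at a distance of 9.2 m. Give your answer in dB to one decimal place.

The power spreads over a hemisphere of area 2π·r², so L_p = L_w − 10·log₁₀(2π·r²).
2π·r² = 531.8 m², 10·log₁₀ of that is 27.258 dB.
L_p = 92 − 27.258 = 64.74 dB.

64.7 dB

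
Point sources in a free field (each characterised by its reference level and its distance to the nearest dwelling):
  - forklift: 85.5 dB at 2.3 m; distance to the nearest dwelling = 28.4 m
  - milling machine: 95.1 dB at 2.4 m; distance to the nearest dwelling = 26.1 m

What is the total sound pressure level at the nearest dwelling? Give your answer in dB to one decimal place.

74.7 dB

First find each source's level at the receiver (point-source: −20·log₁₀(r/r_ref)), then combine on an intensity basis.
forklift: 85.5 − 20·log₁₀(28.4/2.3) = 85.5 − 21.83 = 63.67 dB.
milling machine: 95.1 − 20·log₁₀(26.1/2.4) = 95.1 − 20.73 = 74.37 dB.
Σ 10^(L/10) = 2.969e+07 → L_total = 10·log₁₀(2.969e+07) = 74.73 dB.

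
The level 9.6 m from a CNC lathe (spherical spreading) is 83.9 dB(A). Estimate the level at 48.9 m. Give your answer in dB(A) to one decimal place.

69.8 dB(A)

Spherical spreading from a point source gives a 20·log₁₀(r₂/r₁) drop.
L₂ = 83.9 − 20·log₁₀(48.9/9.6) = 83.9 − 14.141 = 69.76 dB(A).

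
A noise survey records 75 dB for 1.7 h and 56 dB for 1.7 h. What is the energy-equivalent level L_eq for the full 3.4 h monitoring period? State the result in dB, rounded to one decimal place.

The energy average is taken in the linear domain: L_eq = 10·log₁₀[(Σ tᵢ·10^(Lᵢ/10))/T], T = 3.4 h.
Σ tᵢ·10^(Lᵢ/10) = 1.7·10^(75/10) + 1.7·10^(56/10) = 5.444e+07.
L_eq = 10·log₁₀(5.444e+07/3.4) = 72.04 dB.

72.0 dB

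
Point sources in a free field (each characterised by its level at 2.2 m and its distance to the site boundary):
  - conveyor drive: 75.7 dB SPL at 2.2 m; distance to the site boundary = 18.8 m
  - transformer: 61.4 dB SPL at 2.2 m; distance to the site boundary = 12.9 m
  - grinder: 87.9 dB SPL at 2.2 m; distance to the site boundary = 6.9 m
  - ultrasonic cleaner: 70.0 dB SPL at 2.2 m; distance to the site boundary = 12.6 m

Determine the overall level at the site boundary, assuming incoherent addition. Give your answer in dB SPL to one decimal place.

Apply inverse-square spreading to bring every level to the receiver, then sum 10^(L/10).
conveyor drive: 75.7 − 20·log₁₀(18.8/2.2) = 75.7 − 18.63 = 57.07 dB SPL.
transformer: 61.4 − 20·log₁₀(12.9/2.2) = 61.4 − 15.36 = 46.04 dB SPL.
grinder: 87.9 − 20·log₁₀(6.9/2.2) = 87.9 − 9.93 = 77.97 dB SPL.
ultrasonic cleaner: 70.0 − 20·log₁₀(12.6/2.2) = 70.0 − 15.16 = 54.84 dB SPL.
Σ 10^(L/10) = 6.354e+07 → L_total = 10·log₁₀(6.354e+07) = 78.03 dB SPL.

78.0 dB SPL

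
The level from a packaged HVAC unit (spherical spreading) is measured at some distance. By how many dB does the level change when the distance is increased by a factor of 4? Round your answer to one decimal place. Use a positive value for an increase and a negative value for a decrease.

-12.0 dB

With spherical spreading the level changes by −20·log₁₀(r₂/r₁).
ΔL = −20·log₁₀(4) = -12.04 dB.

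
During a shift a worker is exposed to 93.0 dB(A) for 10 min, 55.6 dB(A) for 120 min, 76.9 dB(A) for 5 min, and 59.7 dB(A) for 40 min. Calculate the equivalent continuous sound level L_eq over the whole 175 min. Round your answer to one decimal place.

80.6 dB(A)

L_eq = 10·log₁₀[(1/T)·Σ tᵢ·10^(Lᵢ/10)] with T = 175 min.
Σ tᵢ·10^(Lᵢ/10) = 10·10^(93.0/10) + 120·10^(55.6/10) + 5·10^(76.9/10) + 40·10^(59.7/10) = 2.028e+10.
L_eq = 10·log₁₀(2.028e+10/175) = 80.64 dB(A).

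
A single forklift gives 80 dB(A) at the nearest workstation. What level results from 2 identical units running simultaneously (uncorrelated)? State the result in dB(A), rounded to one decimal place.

N identical incoherent sources raise the level by 10·log₁₀ N.
L_total = 80 + 10·log₁₀(2) = 80 + 3.010 = 83.01 dB(A).

83.0 dB(A)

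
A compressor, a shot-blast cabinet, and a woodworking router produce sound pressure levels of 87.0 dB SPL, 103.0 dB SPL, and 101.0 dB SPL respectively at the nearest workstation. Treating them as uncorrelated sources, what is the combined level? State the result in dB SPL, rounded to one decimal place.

105.2 dB SPL

For uncorrelated sources the intensities add, so convert each level to linear form, sum, and take 10·log₁₀ of the total.
Σ 10^(L/10) = 10^(87.0/10) + 10^(103.0/10) + 10^(101.0/10) = 3.304e+10.
L_total = 10·log₁₀(3.304e+10) = 105.19 dB SPL.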